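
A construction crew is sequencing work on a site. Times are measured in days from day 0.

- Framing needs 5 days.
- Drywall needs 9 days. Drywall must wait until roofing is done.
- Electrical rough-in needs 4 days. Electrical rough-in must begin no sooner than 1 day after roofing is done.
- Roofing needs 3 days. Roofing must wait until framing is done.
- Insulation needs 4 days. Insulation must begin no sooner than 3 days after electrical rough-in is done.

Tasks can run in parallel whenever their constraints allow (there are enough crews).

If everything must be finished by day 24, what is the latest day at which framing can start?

4

Insulation must finish by day 24; it takes 4 days, so it must start by 24 − 4 = day 20.
Electrical rough-in feeds into insulation (must start by day 20, minus 3-day gap → day 17); so electrical rough-in must finish by day 17 and therefore start by day 13.
Drywall must finish by day 24; it takes 9 days, so it must start by 24 − 9 = day 15.
For roofing: electrical rough-in (must start by day 13, minus 1-day gap → day 12); drywall (must start by day 15). The most restrictive is day 12; with a 3-day duration, roofing must start by day 9.
Framing has to be done before roofing (must start by day 9). That means finishing by day 9, i.e. starting by 9 − 5 = day 4.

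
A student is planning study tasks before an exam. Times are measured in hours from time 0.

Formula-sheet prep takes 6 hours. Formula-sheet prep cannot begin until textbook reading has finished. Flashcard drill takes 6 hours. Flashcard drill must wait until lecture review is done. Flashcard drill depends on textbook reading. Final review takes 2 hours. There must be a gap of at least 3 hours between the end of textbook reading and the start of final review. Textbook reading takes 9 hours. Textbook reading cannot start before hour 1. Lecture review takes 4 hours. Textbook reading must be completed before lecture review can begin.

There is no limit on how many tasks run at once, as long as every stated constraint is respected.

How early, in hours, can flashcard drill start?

Textbook reading waits on its own release at hour 1, so it starts at hour 1 and finishes at 1 + 9 = hour 10.
After textbook reading (finishes hour 10), lecture review can start at hour 10 and finishes at hour 14.
Flashcard drill waits on lecture review (finishes hour 14); textbook reading (finishes hour 10). The latest of these is hour 14, which is the earliest flashcard drill can start.

14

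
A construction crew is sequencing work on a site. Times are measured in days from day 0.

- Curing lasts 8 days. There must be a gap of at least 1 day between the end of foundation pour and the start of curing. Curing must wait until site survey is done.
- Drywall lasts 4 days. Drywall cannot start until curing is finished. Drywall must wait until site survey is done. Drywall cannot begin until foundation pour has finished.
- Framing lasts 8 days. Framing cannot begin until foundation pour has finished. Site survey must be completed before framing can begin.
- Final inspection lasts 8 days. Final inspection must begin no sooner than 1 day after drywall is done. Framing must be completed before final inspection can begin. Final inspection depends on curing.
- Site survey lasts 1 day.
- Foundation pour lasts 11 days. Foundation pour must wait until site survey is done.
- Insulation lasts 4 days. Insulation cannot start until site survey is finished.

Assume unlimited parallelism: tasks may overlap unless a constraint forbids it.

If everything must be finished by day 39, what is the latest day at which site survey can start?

5

To finish by day 39, final inspection (duration 8) must start no later than day 31.
Drywall feeds into final inspection (must start by day 31, minus 1-day gap → day 30); so drywall must finish by day 30 and therefore start by day 26.
Curing has several dependents: drywall (must start by day 26); final inspection (must start by day 31). The earliest of those limits is day 26, so curing must start by 26 − 8 = day 18.
Framing must finish before final inspection (must start by day 31). With an 8-day duration, framing must start by 31 − 8 = day 23.
Foundation pour must finish in time for curing (must start by day 18, minus 1-day gap → day 17); framing (must start by day 23); drywall (must start by day 26). The tightest is day 17, so foundation pour must start by 17 − 11 = day 6.
Insulation must finish by day 39; it takes 4 days, so it must start by 39 − 4 = day 35.
Site survey has several dependents: foundation pour (must start by day 6); curing (must start by day 18); framing (must start by day 23); insulation (must start by day 35); drywall (must start by day 26). The earliest of those limits is day 6, so site survey must start by 6 − 1 = day 5.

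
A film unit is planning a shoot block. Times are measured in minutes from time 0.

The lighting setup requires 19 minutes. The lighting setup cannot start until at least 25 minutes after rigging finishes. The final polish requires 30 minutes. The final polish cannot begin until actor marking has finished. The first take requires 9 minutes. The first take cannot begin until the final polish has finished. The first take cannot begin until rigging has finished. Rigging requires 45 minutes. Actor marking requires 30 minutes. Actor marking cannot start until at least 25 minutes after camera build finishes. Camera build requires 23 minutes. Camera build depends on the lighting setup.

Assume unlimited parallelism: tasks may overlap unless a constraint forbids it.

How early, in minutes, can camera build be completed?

Rigging can start immediately at minute 0; it finishes at minute 45.
The lighting setup waits on rigging (finishes minute 45, plus 25-minute gap → minute 70), so it starts at minute 70 and finishes at 70 + 19 = minute 89.
Camera build waits on the lighting setup (finishes minute 89), so it starts at minute 89 and finishes at 89 + 23 = minute 112.

112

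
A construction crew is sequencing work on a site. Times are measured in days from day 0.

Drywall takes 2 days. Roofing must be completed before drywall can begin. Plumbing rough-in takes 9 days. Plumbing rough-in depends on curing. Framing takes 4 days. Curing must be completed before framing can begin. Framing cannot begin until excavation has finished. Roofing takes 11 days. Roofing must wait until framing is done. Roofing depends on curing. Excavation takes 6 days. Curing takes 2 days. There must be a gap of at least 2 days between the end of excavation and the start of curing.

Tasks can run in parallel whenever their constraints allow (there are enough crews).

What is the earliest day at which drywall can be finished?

27

Excavation can start immediately at day 0; it finishes at day 6.
Curing cannot begin until excavation (finishes day 6, plus 2-day gap → day 8). It runs from day 8 to 8 + 2 = day 10.
Framing needs all of curing (finishes day 10); excavation (finishes day 6). That puts its earliest start at day 10; it finishes at 10 + 4 = day 14.
Roofing has to wait for framing (finishes day 14); curing (finishes day 10). The latest of these is day 14, so roofing runs day 14 to 14 + 11 = day 25.
Drywall cannot begin until roofing (finishes day 25). It runs from day 25 to 25 + 2 = day 27.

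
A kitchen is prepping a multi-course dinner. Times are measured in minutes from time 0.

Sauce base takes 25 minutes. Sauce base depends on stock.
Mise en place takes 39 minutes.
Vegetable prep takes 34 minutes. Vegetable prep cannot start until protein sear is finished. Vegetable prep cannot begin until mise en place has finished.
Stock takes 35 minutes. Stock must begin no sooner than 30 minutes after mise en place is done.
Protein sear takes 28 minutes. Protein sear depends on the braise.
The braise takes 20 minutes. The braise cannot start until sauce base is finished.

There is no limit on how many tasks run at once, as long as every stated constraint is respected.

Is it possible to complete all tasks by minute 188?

No

Nothing blocks mise en place, so it runs from minute 0 to minute 39.
After mise en place (finishes minute 39, plus 30-minute gap → minute 69), stock can start at minute 69 and finishes at minute 104.
After stock (finishes minute 104), sauce base can start at minute 104 and finishes at minute 129.
The braise cannot begin until sauce base (finishes minute 129). It runs from minute 129 to 129 + 20 = minute 149.
Protein sear cannot begin until the braise (finishes minute 149). It runs from minute 149 to 149 + 28 = minute 177.
For vegetable prep: protein sear (finishes minute 177); mise en place (finishes minute 39). Taking the maximum gives a start of minute 177, and it finishes at 177 + 34 = minute 211.
The earliest everything can be done is minute 211, which is after the deadline of 188, so it is not possible.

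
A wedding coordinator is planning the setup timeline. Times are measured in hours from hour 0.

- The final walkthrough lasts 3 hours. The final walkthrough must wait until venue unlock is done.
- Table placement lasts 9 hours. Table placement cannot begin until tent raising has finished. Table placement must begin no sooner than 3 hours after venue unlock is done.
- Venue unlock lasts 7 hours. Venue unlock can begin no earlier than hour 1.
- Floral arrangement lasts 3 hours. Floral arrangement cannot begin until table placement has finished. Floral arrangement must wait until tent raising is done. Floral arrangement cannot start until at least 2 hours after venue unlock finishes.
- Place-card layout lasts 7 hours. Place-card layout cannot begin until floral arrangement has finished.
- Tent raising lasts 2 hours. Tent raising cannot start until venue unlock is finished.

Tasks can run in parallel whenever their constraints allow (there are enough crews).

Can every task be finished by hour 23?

No

Venue unlock cannot begin until its own release at hour 1. It runs from hour 1 to 1 + 7 = hour 8.
The final walkthrough waits on venue unlock (finishes hour 8), so it starts at hour 8 and finishes at 8 + 3 = hour 11.
After venue unlock (finishes hour 8), tent raising can start at hour 8 and finishes at hour 10.
Table placement needs all of tent raising (finishes hour 10); venue unlock (finishes hour 8, plus 3-hour gap → hour 11). That puts its earliest start at hour 11; it finishes at 11 + 9 = hour 20.
For floral arrangement: table placement (finishes hour 20); tent raising (finishes hour 10); venue unlock (finishes hour 8, plus 2-hour gap → hour 10). Taking the maximum gives a start of hour 20, and it finishes at 20 + 3 = hour 23.
After floral arrangement (finishes hour 23), place-card layout can start at hour 23 and finishes at hour 30.
The earliest everything can be done is hour 30, which is after the deadline of 23, so it is not possible.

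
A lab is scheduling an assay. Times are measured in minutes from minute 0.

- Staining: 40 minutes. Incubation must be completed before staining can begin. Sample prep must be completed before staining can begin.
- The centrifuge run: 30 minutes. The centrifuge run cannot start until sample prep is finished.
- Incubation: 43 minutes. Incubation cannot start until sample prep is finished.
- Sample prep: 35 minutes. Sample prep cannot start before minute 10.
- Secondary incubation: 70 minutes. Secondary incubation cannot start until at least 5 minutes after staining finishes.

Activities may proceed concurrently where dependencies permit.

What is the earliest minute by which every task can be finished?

203

Sample prep waits on its own release at minute 10, so it starts at minute 10 and finishes at 10 + 35 = minute 45.
After sample prep (finishes minute 45), the centrifuge run can start at minute 45 and finishes at minute 75.
Incubation cannot begin until sample prep (finishes minute 45). It runs from minute 45 to 45 + 43 = minute 88.
Staining needs all of incubation (finishes minute 88); sample prep (finishes minute 45). That puts its earliest start at minute 88; it finishes at 88 + 40 = minute 128.
After staining (finishes minute 128, plus 5-minute gap → minute 133), secondary incubation can start at minute 133 and finishes at minute 203.
All tasks are finished once the last one completes. Finish times: Sample prep at 45, Incubation at 88, The centrifuge run at 75, Staining at 128, Secondary incubation at 203. The latest is minute 203.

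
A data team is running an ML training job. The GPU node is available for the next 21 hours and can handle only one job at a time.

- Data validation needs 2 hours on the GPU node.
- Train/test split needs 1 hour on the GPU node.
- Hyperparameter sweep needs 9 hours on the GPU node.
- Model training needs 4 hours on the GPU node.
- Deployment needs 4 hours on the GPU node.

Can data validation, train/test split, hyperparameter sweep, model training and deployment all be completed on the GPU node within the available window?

Running back to back, the jobs need 2 + 1 + 9 + 4 + 4 = 20 hours on the GPU node.
Since 20 ≤ 21, they fit within the window.

Yes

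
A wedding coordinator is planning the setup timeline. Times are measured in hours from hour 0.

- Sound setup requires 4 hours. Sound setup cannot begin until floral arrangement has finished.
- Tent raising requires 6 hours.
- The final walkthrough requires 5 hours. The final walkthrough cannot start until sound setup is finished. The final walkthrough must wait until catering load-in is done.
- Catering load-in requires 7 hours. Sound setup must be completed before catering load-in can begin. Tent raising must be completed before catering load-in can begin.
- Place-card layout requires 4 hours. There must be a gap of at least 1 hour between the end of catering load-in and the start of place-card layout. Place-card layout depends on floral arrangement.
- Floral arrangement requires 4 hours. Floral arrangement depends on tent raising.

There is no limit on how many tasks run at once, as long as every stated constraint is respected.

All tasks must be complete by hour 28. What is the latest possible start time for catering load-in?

16

Place-card layout has no dependents, so it just needs to finish by hour 28. Starting by 28 − 4 = hour 24 achieves that.
The final walkthrough has no dependents, so it just needs to finish by hour 28. Starting by 28 − 5 = hour 23 achieves that.
For catering load-in: place-card layout (must start by hour 24, minus 1-hour gap → hour 23); the final walkthrough (must start by hour 23). The most restrictive is hour 23; with a 7-hour duration, catering load-in must start by hour 16.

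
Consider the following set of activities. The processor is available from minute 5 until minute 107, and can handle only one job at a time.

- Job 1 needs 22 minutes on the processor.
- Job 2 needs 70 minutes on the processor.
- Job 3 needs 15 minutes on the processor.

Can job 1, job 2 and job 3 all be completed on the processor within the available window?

The processor window is 107 − 5 = 102 minutes.
Running back to back, the jobs need 22 + 70 + 15 = 107 minutes on the processor.
Since 107 > 102, they cannot all fit.

No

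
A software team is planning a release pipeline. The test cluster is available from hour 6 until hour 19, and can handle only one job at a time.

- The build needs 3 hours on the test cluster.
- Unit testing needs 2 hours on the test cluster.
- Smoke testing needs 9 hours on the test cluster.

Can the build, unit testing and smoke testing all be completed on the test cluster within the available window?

The test cluster window is 19 − 6 = 13 hours.
Running back to back, the jobs need 3 + 2 + 9 = 14 hours on the test cluster.
Since 14 > 13, they cannot all fit.

No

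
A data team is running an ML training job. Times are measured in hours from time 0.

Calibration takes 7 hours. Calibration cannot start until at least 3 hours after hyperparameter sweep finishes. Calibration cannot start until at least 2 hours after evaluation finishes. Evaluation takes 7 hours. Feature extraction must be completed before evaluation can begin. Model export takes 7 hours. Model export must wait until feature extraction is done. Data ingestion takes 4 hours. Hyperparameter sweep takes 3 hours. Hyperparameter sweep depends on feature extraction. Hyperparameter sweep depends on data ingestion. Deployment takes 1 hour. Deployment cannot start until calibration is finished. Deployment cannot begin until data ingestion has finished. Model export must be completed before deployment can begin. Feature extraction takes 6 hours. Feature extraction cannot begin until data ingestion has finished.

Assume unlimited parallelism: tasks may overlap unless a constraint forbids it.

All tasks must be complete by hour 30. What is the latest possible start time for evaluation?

Nothing follows deployment; the deadline of hour 30 is its only limit. It must start by 30 − 1 = hour 29.
Calibration feeds into deployment (must start by hour 29); so calibration must finish by hour 29 and therefore start by hour 22.
Evaluation must finish before calibration (must start by hour 22, minus 2-hour gap → hour 20). With a 7-hour duration, evaluation must start by 20 − 7 = hour 13.

13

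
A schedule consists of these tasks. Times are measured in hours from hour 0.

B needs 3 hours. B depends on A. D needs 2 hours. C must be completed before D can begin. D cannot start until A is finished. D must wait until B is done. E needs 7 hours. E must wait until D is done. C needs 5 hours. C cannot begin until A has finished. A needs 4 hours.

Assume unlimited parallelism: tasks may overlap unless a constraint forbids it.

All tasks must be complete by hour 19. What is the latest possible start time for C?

E must finish by hour 19; it takes 7 hours, so it must start by 19 − 7 = hour 12.
D has to be done before E (must start by hour 12). That means finishing by hour 12, i.e. starting by 12 − 2 = hour 10.
C feeds into D (must start by hour 10); so C must finish by hour 10 and therefore start by hour 5.

5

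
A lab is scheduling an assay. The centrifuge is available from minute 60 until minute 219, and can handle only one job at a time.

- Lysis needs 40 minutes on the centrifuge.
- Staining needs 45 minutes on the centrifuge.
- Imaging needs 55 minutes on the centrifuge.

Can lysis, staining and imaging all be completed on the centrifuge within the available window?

Yes

The centrifuge window is 219 − 60 = 159 minutes.
Running back to back, the jobs need 40 + 45 + 55 = 140 minutes on the centrifuge.
Since 140 ≤ 159, they fit within the window.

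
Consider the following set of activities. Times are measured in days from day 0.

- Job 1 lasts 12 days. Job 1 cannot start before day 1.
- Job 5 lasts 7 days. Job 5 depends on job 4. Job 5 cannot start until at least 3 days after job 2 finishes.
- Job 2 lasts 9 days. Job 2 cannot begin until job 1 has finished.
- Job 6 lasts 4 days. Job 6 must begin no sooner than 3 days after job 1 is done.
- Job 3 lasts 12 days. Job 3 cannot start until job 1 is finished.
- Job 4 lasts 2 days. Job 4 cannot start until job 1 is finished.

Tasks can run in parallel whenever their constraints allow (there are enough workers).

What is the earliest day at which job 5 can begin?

Job 1 waits on its own release at day 1, so it starts at day 1 and finishes at 1 + 12 = day 13.
After job 1 (finishes day 13), job 4 can start at day 13 and finishes at day 15.
Job 2 waits on job 1 (finishes day 13), so it starts at day 13 and finishes at 13 + 9 = day 22.
Job 5 waits on job 4 (finishes day 15); job 2 (finishes day 22, plus 3-day gap → day 25). The latest of these is day 25, which is the earliest job 5 can start.

25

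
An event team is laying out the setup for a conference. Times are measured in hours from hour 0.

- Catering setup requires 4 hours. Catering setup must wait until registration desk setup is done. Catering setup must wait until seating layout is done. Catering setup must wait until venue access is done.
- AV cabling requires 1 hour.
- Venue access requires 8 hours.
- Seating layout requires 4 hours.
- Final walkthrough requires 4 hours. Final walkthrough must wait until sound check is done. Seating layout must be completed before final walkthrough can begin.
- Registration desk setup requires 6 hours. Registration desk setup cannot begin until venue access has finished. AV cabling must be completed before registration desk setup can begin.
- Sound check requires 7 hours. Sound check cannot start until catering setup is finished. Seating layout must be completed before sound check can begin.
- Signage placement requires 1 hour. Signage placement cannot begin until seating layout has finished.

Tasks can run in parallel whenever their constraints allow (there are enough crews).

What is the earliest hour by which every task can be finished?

Seating layout has no prerequisites, so it starts at hour 0 and finishes at hour 4.
Signage placement cannot begin until seating layout (finishes hour 4). It runs from hour 4 to 4 + 1 = hour 5.
AV cabling can start immediately at hour 0; it finishes at hour 1.
Venue access has no prerequisites, so it starts at hour 0 and finishes at hour 8.
Registration desk setup has to wait for venue access (finishes hour 8); AV cabling (finishes hour 1). The latest of these is hour 8, so registration desk setup runs hour 8 to 8 + 6 = hour 14.
Catering setup cannot start until registration desk setup (finishes hour 14); seating layout (finishes hour 4); venue access (finishes hour 8). The controlling bound is hour 14, so catering setup finishes at 14 + 4 = hour 18.
Sound check cannot start until catering setup (finishes hour 18); seating layout (finishes hour 4). The controlling bound is hour 18, so sound check finishes at 18 + 7 = hour 25.
Final walkthrough needs all of sound check (finishes hour 25); seating layout (finishes hour 4). That puts its earliest start at hour 25; it finishes at 25 + 4 = hour 29.
All tasks are finished once the last one completes. Finish times: Venue access at 8, AV cabling at 1, Seating layout at 4, Registration desk setup at 14, Signage placement at 5, Catering setup at 18, Sound check at 25, Final walkthrough at 29. The latest is hour 29.

29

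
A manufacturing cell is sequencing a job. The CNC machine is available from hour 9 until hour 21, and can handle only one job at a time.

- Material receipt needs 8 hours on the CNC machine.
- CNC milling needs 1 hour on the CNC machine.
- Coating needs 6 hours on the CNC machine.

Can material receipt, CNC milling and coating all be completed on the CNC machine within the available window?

The CNC machine window is 21 − 9 = 12 hours.
Running back to back, the jobs need 8 + 1 + 6 = 15 hours on the CNC machine.
Since 15 > 12, they cannot all fit.

No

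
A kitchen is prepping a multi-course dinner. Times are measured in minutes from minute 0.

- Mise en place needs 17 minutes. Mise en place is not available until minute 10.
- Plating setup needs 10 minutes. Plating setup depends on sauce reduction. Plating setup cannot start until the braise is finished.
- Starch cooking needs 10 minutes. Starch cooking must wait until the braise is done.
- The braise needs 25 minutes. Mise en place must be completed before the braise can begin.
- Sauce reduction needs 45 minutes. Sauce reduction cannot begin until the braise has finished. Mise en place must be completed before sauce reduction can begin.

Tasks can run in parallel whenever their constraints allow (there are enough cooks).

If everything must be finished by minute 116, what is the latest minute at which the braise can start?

Plating setup has no dependents, so it just needs to finish by minute 116. Starting by 116 − 10 = minute 106 achieves that.
Sauce reduction has to be done before plating setup (must start by minute 106). That means finishing by minute 106, i.e. starting by 106 − 45 = minute 61.
Starch cooking must finish by minute 116; it takes 10 minutes, so it must start by 116 − 10 = minute 106.
For the braise: sauce reduction (must start by minute 61); starch cooking (must start by minute 106); plating setup (must start by minute 106). The most restrictive is minute 61; with a 25-minute duration, the braise must start by minute 36.

36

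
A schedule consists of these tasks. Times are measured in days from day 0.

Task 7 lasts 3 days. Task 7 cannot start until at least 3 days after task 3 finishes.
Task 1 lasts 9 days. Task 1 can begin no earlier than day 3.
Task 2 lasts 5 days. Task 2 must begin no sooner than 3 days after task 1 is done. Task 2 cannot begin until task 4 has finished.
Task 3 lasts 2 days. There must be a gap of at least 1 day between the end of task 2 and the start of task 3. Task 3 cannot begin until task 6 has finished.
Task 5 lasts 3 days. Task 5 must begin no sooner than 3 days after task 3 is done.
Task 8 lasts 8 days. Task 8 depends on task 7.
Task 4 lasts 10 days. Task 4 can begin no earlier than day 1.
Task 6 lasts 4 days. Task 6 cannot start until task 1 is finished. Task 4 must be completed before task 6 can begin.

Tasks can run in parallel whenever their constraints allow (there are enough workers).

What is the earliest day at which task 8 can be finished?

37

Task 4 waits on its own release at day 1, so it starts at day 1 and finishes at 1 + 10 = day 11.
After its own release at day 3, task 1 can start at day 3 and finishes at day 12.
For task 6: task 1 (finishes day 12); task 4 (finishes day 11). Taking the maximum gives a start of day 12, and it finishes at 12 + 4 = day 16.
Task 2 cannot start until task 1 (finishes day 12, plus 3-day gap → day 15); task 4 (finishes day 11). The controlling bound is day 15, so task 2 finishes at 15 + 5 = day 20.
Task 3 needs all of task 2 (finishes day 20, plus 1-day gap → day 21); task 6 (finishes day 16). That puts its earliest start at day 21; it finishes at 21 + 2 = day 23.
Task 7 cannot begin until task 3 (finishes day 23, plus 3-day gap → day 26). It runs from day 26 to 26 + 3 = day 29.
Task 8 cannot begin until task 7 (finishes day 29). It runs from day 29 to 29 + 8 = day 37.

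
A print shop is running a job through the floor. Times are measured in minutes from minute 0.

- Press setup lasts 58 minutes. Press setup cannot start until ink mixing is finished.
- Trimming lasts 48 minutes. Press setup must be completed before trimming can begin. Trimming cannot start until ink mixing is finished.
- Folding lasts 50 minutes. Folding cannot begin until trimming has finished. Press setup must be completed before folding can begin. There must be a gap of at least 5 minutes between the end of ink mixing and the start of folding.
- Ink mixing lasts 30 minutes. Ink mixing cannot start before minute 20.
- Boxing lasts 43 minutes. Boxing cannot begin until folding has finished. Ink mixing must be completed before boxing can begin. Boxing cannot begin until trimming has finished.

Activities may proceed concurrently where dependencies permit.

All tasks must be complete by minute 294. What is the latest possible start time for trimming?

153

Boxing has no dependents, so it just needs to finish by minute 294. Starting by 294 − 43 = minute 251 achieves that.
Folding feeds into boxing (must start by minute 251); so folding must finish by minute 251 and therefore start by minute 201.
Trimming has several dependents: folding (must start by minute 201); boxing (must start by minute 251). The earliest of those limits is minute 201, so trimming must start by 201 − 48 = minute 153.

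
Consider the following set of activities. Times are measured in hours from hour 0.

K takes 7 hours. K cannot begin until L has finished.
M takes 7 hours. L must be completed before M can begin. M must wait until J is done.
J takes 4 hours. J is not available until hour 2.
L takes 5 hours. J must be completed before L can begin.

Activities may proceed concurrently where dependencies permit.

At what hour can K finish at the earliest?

J cannot begin until its own release at hour 2. It runs from hour 2 to 2 + 4 = hour 6.
L cannot begin until J (finishes hour 6). It runs from hour 6 to 6 + 5 = hour 11.
K cannot begin until L (finishes hour 11). It runs from hour 11 to 11 + 7 = hour 18.

18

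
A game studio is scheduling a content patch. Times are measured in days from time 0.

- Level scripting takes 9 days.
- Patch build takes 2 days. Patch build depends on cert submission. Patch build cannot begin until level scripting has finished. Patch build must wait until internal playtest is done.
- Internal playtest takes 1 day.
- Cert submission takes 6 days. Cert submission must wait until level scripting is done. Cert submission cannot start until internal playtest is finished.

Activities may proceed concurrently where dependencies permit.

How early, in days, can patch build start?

15

Nothing blocks internal playtest, so it runs from day 0 to day 1.
Level scripting can start immediately at day 0; it finishes at day 9.
Cert submission needs all of level scripting (finishes day 9); internal playtest (finishes day 1). That puts its earliest start at day 9; it finishes at 9 + 6 = day 15.
Patch build waits on cert submission (finishes day 15); level scripting (finishes day 9); internal playtest (finishes day 1). The latest of these is day 15, which is the earliest patch build can start.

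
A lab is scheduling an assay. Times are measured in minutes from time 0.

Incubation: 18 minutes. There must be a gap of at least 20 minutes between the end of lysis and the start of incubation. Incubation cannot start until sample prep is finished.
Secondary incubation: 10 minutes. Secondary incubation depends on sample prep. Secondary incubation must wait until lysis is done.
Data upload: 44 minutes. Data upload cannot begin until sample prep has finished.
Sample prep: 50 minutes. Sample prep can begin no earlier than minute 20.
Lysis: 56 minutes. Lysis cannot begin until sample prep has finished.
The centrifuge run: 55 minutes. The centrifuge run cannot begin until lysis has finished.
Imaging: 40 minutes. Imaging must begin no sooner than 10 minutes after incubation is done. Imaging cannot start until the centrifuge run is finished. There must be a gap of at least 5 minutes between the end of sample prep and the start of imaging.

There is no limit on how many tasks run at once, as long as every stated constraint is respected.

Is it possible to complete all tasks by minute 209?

No

After its own release at minute 20, sample prep can start at minute 20 and finishes at minute 70.
Data upload waits on sample prep (finishes minute 70), so it starts at minute 70 and finishes at 70 + 44 = minute 114.
Lysis cannot begin until sample prep (finishes minute 70). It runs from minute 70 to 70 + 56 = minute 126.
Secondary incubation has to wait for sample prep (finishes minute 70); lysis (finishes minute 126). The latest of these is minute 126, so secondary incubation runs minute 126 to 126 + 10 = minute 136.
The centrifuge run cannot begin until lysis (finishes minute 126). It runs from minute 126 to 126 + 55 = minute 181.
Incubation cannot start until lysis (finishes minute 126, plus 20-minute gap → minute 146); sample prep (finishes minute 70). The controlling bound is minute 146, so incubation finishes at 146 + 18 = minute 164.
Imaging has to wait for incubation (finishes minute 164, plus 10-minute gap → minute 174); the centrifuge run (finishes minute 181); sample prep (finishes minute 70, plus 5-minute gap → minute 75). The latest of these is minute 181, so imaging runs minute 181 to 181 + 40 = minute 221.
The earliest everything can be done is minute 221, which is after the deadline of 209, so it is not possible.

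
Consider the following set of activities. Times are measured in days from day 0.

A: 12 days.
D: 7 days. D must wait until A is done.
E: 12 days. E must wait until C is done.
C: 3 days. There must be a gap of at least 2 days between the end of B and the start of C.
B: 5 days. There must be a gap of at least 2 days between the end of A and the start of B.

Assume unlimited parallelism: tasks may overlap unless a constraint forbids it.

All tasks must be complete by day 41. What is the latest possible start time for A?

5

E has no dependents, so it just needs to finish by day 41. Starting by 41 − 12 = day 29 achieves that.
C feeds into E (must start by day 29); so C must finish by day 29 and therefore start by day 26.
Since C (must start by day 26, minus 2-day gap → day 24) depends on it, B must finish by day 24. Backing off its 5-day duration gives a latest start of day 19.
D has no dependents, so it just needs to finish by day 41. Starting by 41 − 7 = day 34 achieves that.
A feeds B (must start by day 19, minus 2-day gap → day 17); D (must start by day 34). Taking the minimum, A must finish by day 17 and start by 17 − 12 = day 5.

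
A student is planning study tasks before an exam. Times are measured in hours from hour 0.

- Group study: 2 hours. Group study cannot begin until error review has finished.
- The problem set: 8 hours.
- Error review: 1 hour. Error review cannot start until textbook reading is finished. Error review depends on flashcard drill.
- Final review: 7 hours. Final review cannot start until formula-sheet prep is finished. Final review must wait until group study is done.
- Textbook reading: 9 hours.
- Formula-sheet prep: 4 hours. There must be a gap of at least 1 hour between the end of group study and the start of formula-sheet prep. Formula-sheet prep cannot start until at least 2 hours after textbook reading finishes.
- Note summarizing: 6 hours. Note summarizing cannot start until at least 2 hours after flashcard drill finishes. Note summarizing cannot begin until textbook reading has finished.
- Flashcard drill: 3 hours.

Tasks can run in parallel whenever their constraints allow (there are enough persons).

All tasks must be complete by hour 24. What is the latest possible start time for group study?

Final review has no dependents, so it just needs to finish by hour 24. Starting by 24 − 7 = hour 17 achieves that.
Since final review (must start by hour 17) depends on it, formula-sheet prep must finish by hour 17. Backing off its 4-hour duration gives a latest start of hour 13.
Group study feeds formula-sheet prep (must start by hour 13, minus 1-hour gap → hour 12); final review (must start by hour 17). Taking the minimum, group study must finish by hour 12 and start by 12 − 2 = hour 10.

10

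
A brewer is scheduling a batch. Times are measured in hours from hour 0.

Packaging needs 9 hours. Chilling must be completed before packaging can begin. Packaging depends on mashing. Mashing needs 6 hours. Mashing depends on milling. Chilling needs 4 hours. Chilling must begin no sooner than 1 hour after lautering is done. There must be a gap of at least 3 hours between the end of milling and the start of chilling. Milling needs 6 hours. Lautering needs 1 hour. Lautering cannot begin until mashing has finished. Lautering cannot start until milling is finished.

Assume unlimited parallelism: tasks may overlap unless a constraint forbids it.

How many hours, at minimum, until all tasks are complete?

Nothing blocks milling, so it runs from hour 0 to hour 6.
After milling (finishes hour 6), mashing can start at hour 6 and finishes at hour 12.
For lautering: mashing (finishes hour 12); milling (finishes hour 6). Taking the maximum gives a start of hour 12, and it finishes at 12 + 1 = hour 13.
For chilling: lautering (finishes hour 13, plus 1-hour gap → hour 14); milling (finishes hour 6, plus 3-hour gap → hour 9). Taking the maximum gives a start of hour 14, and it finishes at 14 + 4 = hour 18.
Packaging needs all of chilling (finishes hour 18); mashing (finishes hour 12). That puts its earliest start at hour 18; it finishes at 18 + 9 = hour 27.
All tasks are finished once the last one completes. Finish times: Milling at 6, Mashing at 12, Lautering at 13, Chilling at 18, Packaging at 27. The latest is hour 27.

27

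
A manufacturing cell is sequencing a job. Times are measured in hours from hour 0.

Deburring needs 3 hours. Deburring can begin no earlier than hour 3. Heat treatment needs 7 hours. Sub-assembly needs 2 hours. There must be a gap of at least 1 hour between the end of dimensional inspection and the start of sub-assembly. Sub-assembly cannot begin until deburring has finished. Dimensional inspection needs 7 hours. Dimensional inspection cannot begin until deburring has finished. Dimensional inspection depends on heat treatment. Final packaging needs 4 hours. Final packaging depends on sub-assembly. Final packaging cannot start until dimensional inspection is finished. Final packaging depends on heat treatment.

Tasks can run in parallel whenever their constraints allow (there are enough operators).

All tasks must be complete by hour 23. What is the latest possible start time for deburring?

Final packaging must finish by hour 23; it takes 4 hours, so it must start by 23 − 4 = hour 19.
Sub-assembly must finish before final packaging (must start by hour 19). With a 2-hour duration, sub-assembly must start by 19 − 2 = hour 17.
For dimensional inspection: sub-assembly (must start by hour 17, minus 1-hour gap → hour 16); final packaging (must start by hour 19). The most restrictive is hour 16; with a 7-hour duration, dimensional inspection must start by hour 9.
Deburring feeds dimensional inspection (must start by hour 9); sub-assembly (must start by hour 17). Taking the minimum, deburring must finish by hour 9 and start by 9 − 3 = hour 6.

6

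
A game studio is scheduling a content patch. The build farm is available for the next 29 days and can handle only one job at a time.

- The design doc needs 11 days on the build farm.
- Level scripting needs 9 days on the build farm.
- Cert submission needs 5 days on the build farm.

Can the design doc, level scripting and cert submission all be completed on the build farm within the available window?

Yes

Running back to back, the jobs need 11 + 9 + 5 = 25 days on the build farm.
Since 25 ≤ 29, they fit within the window.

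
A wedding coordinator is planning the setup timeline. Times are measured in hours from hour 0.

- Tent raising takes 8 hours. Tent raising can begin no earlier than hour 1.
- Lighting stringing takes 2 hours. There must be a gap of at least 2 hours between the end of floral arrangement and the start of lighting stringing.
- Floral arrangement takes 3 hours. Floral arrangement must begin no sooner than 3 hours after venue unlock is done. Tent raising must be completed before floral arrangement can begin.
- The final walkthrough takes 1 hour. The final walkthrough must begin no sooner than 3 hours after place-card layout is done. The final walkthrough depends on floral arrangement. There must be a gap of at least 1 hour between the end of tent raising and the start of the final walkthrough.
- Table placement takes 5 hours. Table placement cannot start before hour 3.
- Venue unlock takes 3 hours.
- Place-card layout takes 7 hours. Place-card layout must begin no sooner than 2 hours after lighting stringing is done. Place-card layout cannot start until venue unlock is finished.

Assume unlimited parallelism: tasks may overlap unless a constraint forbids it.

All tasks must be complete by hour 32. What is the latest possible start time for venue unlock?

6

To finish by hour 32, the final walkthrough (duration 1) must start no later than hour 31.
Place-card layout has to be done before the final walkthrough (must start by hour 31, minus 3-hour gap → hour 28). That means finishing by hour 28, i.e. starting by 28 − 7 = hour 21.
Since place-card layout (must start by hour 21, minus 2-hour gap → hour 19) depends on it, lighting stringing must finish by hour 19. Backing off its 2-hour duration gives a latest start of hour 17.
Floral arrangement feeds lighting stringing (must start by hour 17, minus 2-hour gap → hour 15); the final walkthrough (must start by hour 31). Taking the minimum, floral arrangement must finish by hour 15 and start by 15 − 3 = hour 12.
Venue unlock must finish in time for floral arrangement (must start by hour 12, minus 3-hour gap → hour 9); place-card layout (must start by hour 21). The tightest is hour 9, so venue unlock must start by 9 − 3 = hour 6.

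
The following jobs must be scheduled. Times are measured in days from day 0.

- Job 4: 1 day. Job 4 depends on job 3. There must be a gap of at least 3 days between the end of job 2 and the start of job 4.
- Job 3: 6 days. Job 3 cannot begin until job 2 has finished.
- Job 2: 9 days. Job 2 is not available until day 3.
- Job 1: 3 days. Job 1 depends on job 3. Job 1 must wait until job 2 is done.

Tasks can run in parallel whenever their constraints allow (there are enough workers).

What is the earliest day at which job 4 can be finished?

Job 2 cannot begin until its own release at day 3. It runs from day 3 to 3 + 9 = day 12.
After job 2 (finishes day 12), job 3 can start at day 12 and finishes at day 18.
For job 4: job 3 (finishes day 18); job 2 (finishes day 12, plus 3-day gap → day 15). Taking the maximum gives a start of day 18, and it finishes at 18 + 1 = day 19.

19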